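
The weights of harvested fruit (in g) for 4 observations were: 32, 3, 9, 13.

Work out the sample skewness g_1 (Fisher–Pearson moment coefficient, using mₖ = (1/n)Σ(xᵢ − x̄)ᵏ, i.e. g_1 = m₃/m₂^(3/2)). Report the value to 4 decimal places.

x̄ = (32 + 3 + 9 + 13) / 4 = 14.2500
deviations (xᵢ − x̄): 17.7500, -11.2500, -5.2500, -1.2500
Σ(xᵢ − x̄)² = 470.7500 ⇒ m₂ = 470.7500/4 = 117.68750
Σ(xᵢ − x̄)³ = 4021.8750 ⇒ m₃ = 4021.8750/4 = 1005.46875
m₂^(3/2) = 117.68750^(1.5) = 1276.71954
g_1 = m₃ / m₂^(3/2) = 1005.46875 / 1276.71954 ≈ 0.7875

0.7875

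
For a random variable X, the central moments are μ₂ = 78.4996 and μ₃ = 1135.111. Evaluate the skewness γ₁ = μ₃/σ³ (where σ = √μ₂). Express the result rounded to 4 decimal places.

1.6321

σ = √μ₂ = √78.4996 = 8.86000
σ³ = μ₂^(3/2) = 695.50646
γ₁ = μ₃/σ³ = 1135.111 / 695.50646 ≈ 1.6321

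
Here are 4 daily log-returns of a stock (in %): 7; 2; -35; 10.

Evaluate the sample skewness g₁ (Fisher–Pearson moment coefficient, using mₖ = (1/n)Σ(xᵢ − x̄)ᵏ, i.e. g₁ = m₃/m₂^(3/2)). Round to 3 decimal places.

x̄ = (7 + 2 - 35 + 10) / 4 = -4.0000
deviations (xᵢ − x̄): 11.0000, 6.0000, -31.0000, 14.0000
Σ(xᵢ − x̄)² = 1314.0000 ⇒ m₂ = 1314.0000/4 = 328.50000
Σ(xᵢ − x̄)³ = -25500.0000 ⇒ m₃ = -25500.0000/4 = -6375.00000
m₂^(3/2) = 328.50000^(1.5) = 5953.92090
g₁ = m₃ / m₂^(3/2) = -6375.00000 / 5953.92090 ≈ -1.071

-1.071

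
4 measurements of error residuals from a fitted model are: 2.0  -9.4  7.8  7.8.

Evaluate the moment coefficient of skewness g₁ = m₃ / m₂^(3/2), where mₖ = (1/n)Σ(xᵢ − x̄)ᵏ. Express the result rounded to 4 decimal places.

x̄ = (2.0 - 9.4 + 7.8 + 7.8) / 4 = 2.0500
deviations (xᵢ − x̄): -0.0500, -11.4500, 5.7500, 5.7500
Σ(xᵢ − x̄)² = 197.2300 ⇒ m₂ = 197.2300/4 = 49.30750
Σ(xᵢ − x̄)³ = -1120.9050 ⇒ m₃ = -1120.9050/4 = -280.22625
m₂^(3/2) = 49.30750^(1.5) = 346.23381
g₁ = m₃ / m₂^(3/2) = -280.22625 / 346.23381 ≈ -0.8094

-0.8094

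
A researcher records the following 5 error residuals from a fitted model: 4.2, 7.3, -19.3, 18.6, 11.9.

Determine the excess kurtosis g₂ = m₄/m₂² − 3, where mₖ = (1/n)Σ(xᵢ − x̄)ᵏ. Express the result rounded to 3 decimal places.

x̄ = 4.5400
Σ(xᵢ − x̄)² = 827.9320 ⇒ m₂ = 165.58640
Σ(xᵢ − x̄)⁴ = 365087.9135 ⇒ m₄ = 73017.58270
m₂² = 27418.85586
g₂ = m₄/m₂² − 3 = 2.66304 − 3 ≈ -0.337

-0.337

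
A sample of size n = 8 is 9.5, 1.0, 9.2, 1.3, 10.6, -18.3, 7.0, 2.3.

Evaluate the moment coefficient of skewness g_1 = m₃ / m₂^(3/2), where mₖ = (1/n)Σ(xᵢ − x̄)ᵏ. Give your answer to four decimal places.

-1.5452

x̄ = (9.5 + 1.0 + 9.2 + 1.3 + 10.6 - 18.3 + 7.0 + 2.3) / 8 = 2.8250
deviations (xᵢ − x̄): 6.6750, -1.8250, 6.3750, -1.5250, 7.7750, -21.1250, 4.1750, -0.5250
Σ(xᵢ − x̄)² = 615.2750 ⇒ m₂ = 615.2750/8 = 76.90938
Σ(xᵢ − x̄)³ = -8337.8618 ⇒ m₃ = -8337.8618/8 = -1042.23272
m₂^(3/2) = 76.90938^(1.5) = 674.47976
g_1 = m₃ / m₂^(3/2) = -1042.23272 / 674.47976 ≈ -1.5452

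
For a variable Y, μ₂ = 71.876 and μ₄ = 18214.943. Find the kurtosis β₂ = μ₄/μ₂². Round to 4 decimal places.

3.5258

μ₂² = 71.876² = 5166.15938
μ₄/μ₂² = 18214.943 / 5166.15938 = 3.52582
β₂ ≈ 3.5258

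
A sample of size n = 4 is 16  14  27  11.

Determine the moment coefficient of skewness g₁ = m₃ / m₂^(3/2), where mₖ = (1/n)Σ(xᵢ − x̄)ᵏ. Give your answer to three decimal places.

x̄ = (16 + 14 + 27 + 11) / 4 = 17.0000
deviations (xᵢ − x̄): -1.0000, -3.0000, 10.0000, -6.0000
Σ(xᵢ − x̄)² = 146.0000 ⇒ m₂ = 146.0000/4 = 36.50000
Σ(xᵢ − x̄)³ = 756.0000 ⇒ m₃ = 756.0000/4 = 189.00000
m₂^(3/2) = 36.50000^(1.5) = 220.51559
g₁ = m₃ / m₂^(3/2) = 189.00000 / 220.51559 ≈ 0.857

0.857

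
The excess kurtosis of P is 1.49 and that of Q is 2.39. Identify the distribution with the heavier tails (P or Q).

Higher excess kurtosis ⇒ heavier tails relative to the normal distribution.
1.49 vs 2.39: the larger is 2.39, so Q has heavier tails.

Q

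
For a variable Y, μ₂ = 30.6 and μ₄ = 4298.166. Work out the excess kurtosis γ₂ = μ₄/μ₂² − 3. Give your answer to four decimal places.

μ₂² = 30.6² = 936.36000
μ₄/μ₂² = 4298.166 / 936.36000 = 4.59029
γ₂ = 4.59029 − 3 ≈ 1.5903

1.5903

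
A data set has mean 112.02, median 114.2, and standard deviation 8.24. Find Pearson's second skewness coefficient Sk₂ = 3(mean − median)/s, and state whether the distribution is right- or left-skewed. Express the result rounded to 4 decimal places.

-0.7937, left-skewed

Sk₂ = 3(112.02 − 114.2) / 8.24 = 3 × -2.1800 / 8.24
    = -6.5400 / 8.24 ≈ -0.7937
Sk₂ < 0 ⇒ mean < median ⇒ left-skewed (negative skew).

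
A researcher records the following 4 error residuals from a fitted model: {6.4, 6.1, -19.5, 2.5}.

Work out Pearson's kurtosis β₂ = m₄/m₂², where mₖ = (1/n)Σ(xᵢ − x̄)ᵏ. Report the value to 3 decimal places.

x̄ = -1.1250
Σ(xᵢ − x̄)² = 459.6075 ⇒ m₂ = 114.90188
Σ(xᵢ − x̄)⁴ = 120105.2343 ⇒ m₄ = 30026.30858
m₂² = 13202.44088
β₂ = m₄/m₂² = 30026.30858 / 13202.44088 ≈ 2.274

2.274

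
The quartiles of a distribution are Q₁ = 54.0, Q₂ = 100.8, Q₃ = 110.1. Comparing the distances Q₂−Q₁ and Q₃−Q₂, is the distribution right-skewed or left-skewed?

Q₂ − Q₁ = 46.8;  Q₃ − Q₂ = 9.3
Q₂ − Q₁ > Q₃ − Q₂ ⇒ the lower half is more spread out ⇒ left-skewed.

left-skewed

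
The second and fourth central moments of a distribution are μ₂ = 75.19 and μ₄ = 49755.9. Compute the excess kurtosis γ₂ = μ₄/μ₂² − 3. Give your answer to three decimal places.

μ₂² = 75.19² = 5653.53610
μ₄/μ₂² = 49755.9 / 5653.53610 = 8.80085
γ₂ = 8.80085 − 3 ≈ 5.801

5.801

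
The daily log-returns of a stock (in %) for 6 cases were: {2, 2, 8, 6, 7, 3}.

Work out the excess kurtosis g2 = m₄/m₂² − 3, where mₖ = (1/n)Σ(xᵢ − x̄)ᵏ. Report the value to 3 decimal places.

-1.726

x̄ = 4.6667
Σ(xᵢ − x̄)² = 35.3333 ⇒ m₂ = 5.88889
Σ(xᵢ − x̄)⁴ = 265.1111 ⇒ m₄ = 44.18519
m₂² = 34.67901
g2 = m₄/m₂² − 3 = 1.27412 − 3 ≈ -1.726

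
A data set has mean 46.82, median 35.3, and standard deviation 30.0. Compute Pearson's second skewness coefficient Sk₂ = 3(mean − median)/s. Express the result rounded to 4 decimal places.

Sk₂ = 3(46.82 − 35.3) / 30.0 = 3 × 11.5200 / 30.0
    = 34.5600 / 30.0 ≈ 1.1520

1.1520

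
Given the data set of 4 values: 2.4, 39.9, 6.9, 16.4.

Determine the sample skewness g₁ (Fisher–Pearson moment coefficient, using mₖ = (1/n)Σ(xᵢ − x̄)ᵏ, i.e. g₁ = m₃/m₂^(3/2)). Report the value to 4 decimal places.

x̄ = (2.4 + 39.9 + 6.9 + 16.4) / 4 = 16.4000
deviations (xᵢ − x̄): -14.0000, 23.5000, -9.5000, 0.0000
Σ(xᵢ − x̄)² = 838.5000 ⇒ m₂ = 838.5000/4 = 209.62500
Σ(xᵢ − x̄)³ = 9376.5000 ⇒ m₃ = 9376.5000/4 = 2344.12500
m₂^(3/2) = 209.62500^(1.5) = 3035.04136
g₁ = m₃ / m₂^(3/2) = 2344.12500 / 3035.04136 ≈ 0.7724

0.7724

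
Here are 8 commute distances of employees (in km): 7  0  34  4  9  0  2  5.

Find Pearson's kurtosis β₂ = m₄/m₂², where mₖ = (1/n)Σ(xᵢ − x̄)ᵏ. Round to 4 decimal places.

5.2488

x̄ = 7.6250
Σ(xᵢ − x̄)² = 865.8750 ⇒ m₂ = 108.23438
Σ(xᵢ − x̄)⁴ = 491901.5566 ⇒ m₄ = 61487.69458
m₂² = 11714.67993
β₂ = m₄/m₂² = 61487.69458 / 11714.67993 ≈ 5.2488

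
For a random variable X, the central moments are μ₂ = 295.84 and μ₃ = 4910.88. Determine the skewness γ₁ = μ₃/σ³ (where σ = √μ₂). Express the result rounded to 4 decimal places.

σ = √μ₂ = √295.84 = 17.20000
σ³ = μ₂^(3/2) = 5088.44800
γ₁ = μ₃/σ³ = 4910.88 / 5088.44800 ≈ 0.9651

0.9651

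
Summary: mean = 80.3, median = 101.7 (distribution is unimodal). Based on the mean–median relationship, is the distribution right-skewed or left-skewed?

left-skewed

mean − median = 80.3 − 101.7 = -21.4
mean < median ⇒ the longer tail is on the left ⇒ left-skewed (negatively skewed).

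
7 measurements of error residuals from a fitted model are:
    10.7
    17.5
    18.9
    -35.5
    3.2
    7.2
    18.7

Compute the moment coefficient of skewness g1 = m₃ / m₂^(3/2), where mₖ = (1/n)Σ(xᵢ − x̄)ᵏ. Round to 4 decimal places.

x̄ = (10.7 + 17.5 + 18.9 - 35.5 + 3.2 + 7.2 + 18.7) / 7 = 5.8143
deviations (xᵢ − x̄): 4.8857, 11.6857, 13.0857, -41.3143, -2.6143, 1.3857, 12.8857
Σ(xᵢ − x̄)² = 2213.3286 ⇒ m₂ = 2213.3286/7 = 316.18980
Σ(xᵢ − x̄)³ = -64440.6440 ⇒ m₃ = -64440.6440/7 = -9205.80628
m₂^(3/2) = 316.18980^(1.5) = 5622.40046
g1 = m₃ / m₂^(3/2) = -9205.80628 / 5622.40046 ≈ -1.6373

-1.6373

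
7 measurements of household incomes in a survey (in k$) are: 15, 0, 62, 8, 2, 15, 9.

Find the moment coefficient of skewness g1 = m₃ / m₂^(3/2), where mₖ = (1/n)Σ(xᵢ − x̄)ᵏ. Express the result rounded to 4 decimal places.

x̄ = (15 + 0 + 62 + 8 + 2 + 15 + 9) / 7 = 15.8571
deviations (xᵢ − x̄): -0.8571, -15.8571, 46.1429, -7.8571, -13.8571, -0.8571, -6.8571
Σ(xᵢ − x̄)² = 2682.8571 ⇒ m₂ = 2682.8571/7 = 383.26531
Σ(xᵢ − x̄)³ = 90788.8163 ⇒ m₃ = 90788.8163/7 = 12969.83090
m₂^(3/2) = 383.26531^(1.5) = 7503.24732
g1 = m₃ / m₂^(3/2) = 12969.83090 / 7503.24732 ≈ 1.7286

1.7286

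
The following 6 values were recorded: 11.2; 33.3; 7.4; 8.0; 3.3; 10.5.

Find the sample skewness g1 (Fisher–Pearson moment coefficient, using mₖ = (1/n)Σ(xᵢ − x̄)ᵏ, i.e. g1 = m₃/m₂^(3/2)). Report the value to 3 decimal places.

1.508

x̄ = (11.2 + 33.3 + 7.4 + 8.0 + 3.3 + 10.5) / 6 = 12.2833
deviations (xᵢ − x̄): -1.0833, 21.0167, -4.8833, -4.2833, -8.9833, -1.7833
Σ(xᵢ − x̄)² = 568.9483 ⇒ m₂ = 568.9483/6 = 94.82472
Σ(xᵢ − x̄)³ = 8356.1284 ⇒ m₃ = 8356.1284/6 = 1392.68807
m₂^(3/2) = 94.82472^(1.5) = 923.38405
g1 = m₃ / m₂^(3/2) = 1392.68807 / 923.38405 ≈ 1.508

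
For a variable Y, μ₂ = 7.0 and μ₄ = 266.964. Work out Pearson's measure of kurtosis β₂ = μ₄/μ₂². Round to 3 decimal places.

5.448

μ₂² = 7.0² = 49.00000
μ₄/μ₂² = 266.964 / 49.00000 = 5.44824
β₂ ≈ 5.448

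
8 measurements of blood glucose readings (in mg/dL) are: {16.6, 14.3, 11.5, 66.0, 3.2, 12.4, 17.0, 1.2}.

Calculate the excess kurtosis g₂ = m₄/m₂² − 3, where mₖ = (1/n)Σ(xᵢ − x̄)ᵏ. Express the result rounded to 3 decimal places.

2.280

x̄ = 17.7750
Σ(xᵢ − x̄)² = 2895.1350 ⇒ m₂ = 361.89188
Σ(xᵢ − x̄)⁴ = 5531787.7120 ⇒ m₄ = 691473.46400
m₂² = 130965.72919
g₂ = m₄/m₂² − 3 = 5.27980 − 3 ≈ 2.280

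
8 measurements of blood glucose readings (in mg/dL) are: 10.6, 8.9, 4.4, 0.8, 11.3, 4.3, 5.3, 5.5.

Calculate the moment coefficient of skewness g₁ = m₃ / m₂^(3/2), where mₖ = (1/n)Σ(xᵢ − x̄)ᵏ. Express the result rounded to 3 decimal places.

0.053

x̄ = (10.6 + 8.9 + 4.4 + 0.8 + 11.3 + 4.3 + 5.3 + 5.5) / 8 = 6.3875
deviations (xᵢ − x̄): 4.2125, 2.5125, -1.9875, -5.5875, 4.9125, -2.0875, -1.0875, -0.8875
Σ(xᵢ − x̄)² = 89.6888 ⇒ m₂ = 89.6888/8 = 11.21109
Σ(xᵢ − x̄)³ = 15.7883 ⇒ m₃ = 15.7883/8 = 1.97354
m₂^(3/2) = 11.21109^(1.5) = 37.53807
g₁ = m₃ / m₂^(3/2) = 1.97354 / 37.53807 ≈ 0.053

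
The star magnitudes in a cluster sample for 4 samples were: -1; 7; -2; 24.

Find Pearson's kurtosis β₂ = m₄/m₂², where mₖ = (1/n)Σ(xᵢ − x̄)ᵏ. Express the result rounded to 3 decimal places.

x̄ = 7.0000
Σ(xᵢ − x̄)² = 434.0000 ⇒ m₂ = 108.50000
Σ(xᵢ − x̄)⁴ = 94178.0000 ⇒ m₄ = 23544.50000
m₂² = 11772.25000
β₂ = m₄/m₂² = 23544.50000 / 11772.25000 ≈ 2.000

2.000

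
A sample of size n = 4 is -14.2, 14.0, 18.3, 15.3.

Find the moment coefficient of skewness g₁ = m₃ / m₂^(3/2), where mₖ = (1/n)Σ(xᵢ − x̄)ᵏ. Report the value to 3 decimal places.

-1.105

x̄ = (-14.2 + 14.0 + 18.3 + 15.3) / 4 = 8.3500
deviations (xᵢ − x̄): -22.5500, 5.6500, 9.9500, 6.9500
Σ(xᵢ − x̄)² = 687.7300 ⇒ m₂ = 687.7300/4 = 171.93250
Σ(xᵢ − x̄)³ = -9965.5920 ⇒ m₃ = -9965.5920/4 = -2491.39800
m₂^(3/2) = 171.93250^(1.5) = 2254.43110
g₁ = m₃ / m₂^(3/2) = -2491.39800 / 2254.43110 ≈ -1.105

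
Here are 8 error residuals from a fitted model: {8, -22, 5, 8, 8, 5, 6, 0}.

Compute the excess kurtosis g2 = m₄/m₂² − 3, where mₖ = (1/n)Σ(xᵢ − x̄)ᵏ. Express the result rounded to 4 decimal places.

2.3701

x̄ = 2.2500
Σ(xᵢ − x̄)² = 721.5000 ⇒ m₂ = 90.18750
Σ(xᵢ − x̄)⁴ = 349434.6563 ⇒ m₄ = 43679.33203
m₂² = 8133.78516
g2 = m₄/m₂² − 3 = 5.37011 − 3 ≈ 2.3701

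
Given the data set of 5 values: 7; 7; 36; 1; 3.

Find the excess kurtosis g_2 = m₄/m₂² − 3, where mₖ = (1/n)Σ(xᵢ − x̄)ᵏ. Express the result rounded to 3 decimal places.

0.092

x̄ = 10.8000
Σ(xᵢ − x̄)² = 820.8000 ⇒ m₂ = 164.16000
Σ(xᵢ − x̄)⁴ = 416618.0160 ⇒ m₄ = 83323.60320
m₂² = 26948.50560
g_2 = m₄/m₂² − 3 = 3.09196 − 3 ≈ 0.092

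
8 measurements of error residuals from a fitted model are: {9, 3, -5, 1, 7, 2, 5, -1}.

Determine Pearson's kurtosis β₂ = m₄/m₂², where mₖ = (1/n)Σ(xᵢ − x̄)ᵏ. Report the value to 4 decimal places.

2.2939

x̄ = 2.6250
Σ(xᵢ − x̄)² = 139.8750 ⇒ m₂ = 17.48438
Σ(xᵢ − x̄)⁴ = 5609.9941 ⇒ m₄ = 701.24927
m₂² = 305.70337
β₂ = m₄/m₂² = 701.24927 / 305.70337 ≈ 2.2939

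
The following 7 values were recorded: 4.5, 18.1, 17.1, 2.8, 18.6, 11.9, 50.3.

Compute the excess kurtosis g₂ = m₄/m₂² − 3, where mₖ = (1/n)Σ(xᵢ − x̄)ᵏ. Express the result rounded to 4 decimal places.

0.8271

x̄ = 17.6143
Σ(xᵢ − x̄)² = 1493.9286 ⇒ m₂ = 213.41837
Σ(xᵢ − x̄)⁴ = 1220194.3604 ⇒ m₄ = 174313.48005
m₂² = 45547.39952
g₂ = m₄/m₂² − 3 = 3.82708 − 3 ≈ 0.8271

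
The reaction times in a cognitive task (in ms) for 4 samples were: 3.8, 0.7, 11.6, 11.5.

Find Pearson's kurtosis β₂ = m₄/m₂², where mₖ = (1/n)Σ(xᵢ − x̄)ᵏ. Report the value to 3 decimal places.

1.202

x̄ = 6.9000
Σ(xᵢ − x̄)² = 91.3000 ⇒ m₂ = 22.82500
Σ(xᵢ − x̄)⁴ = 2505.6994 ⇒ m₄ = 626.42485
m₂² = 520.98062
β₂ = m₄/m₂² = 626.42485 / 520.98062 ≈ 1.202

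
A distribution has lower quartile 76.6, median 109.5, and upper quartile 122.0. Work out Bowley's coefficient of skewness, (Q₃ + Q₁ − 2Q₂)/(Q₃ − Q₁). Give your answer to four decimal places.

numerator: Q₃ + Q₁ − 2Q₂ = 122.0 + 76.6 − 2×109.5 = -20.4000
denominator: Q₃ − Q₁ = 122.0 − 76.6 = 45.4000
Bowley skewness = -20.4000 / 45.4000 ≈ -0.4493

-0.4493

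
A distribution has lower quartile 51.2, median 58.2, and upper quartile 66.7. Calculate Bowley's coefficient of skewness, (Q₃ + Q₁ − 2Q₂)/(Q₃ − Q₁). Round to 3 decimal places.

0.097

numerator: Q₃ + Q₁ − 2Q₂ = 66.7 + 51.2 − 2×58.2 = 1.5000
denominator: Q₃ − Q₁ = 66.7 − 51.2 = 15.5000
Bowley skewness = 1.5000 / 15.5000 ≈ 0.097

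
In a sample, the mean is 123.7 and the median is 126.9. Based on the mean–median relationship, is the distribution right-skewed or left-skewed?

mean − median = 123.7 − 126.9 = -3.2
mean < median ⇒ the longer tail is on the left ⇒ left-skewed (negatively skewed).

left-skewed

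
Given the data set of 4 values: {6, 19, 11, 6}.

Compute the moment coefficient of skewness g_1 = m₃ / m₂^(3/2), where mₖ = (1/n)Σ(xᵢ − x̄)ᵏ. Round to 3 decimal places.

0.719

x̄ = (6 + 19 + 11 + 6) / 4 = 10.5000
deviations (xᵢ − x̄): -4.5000, 8.5000, 0.5000, -4.5000
Σ(xᵢ − x̄)² = 113.0000 ⇒ m₂ = 113.0000/4 = 28.25000
Σ(xᵢ − x̄)³ = 432.0000 ⇒ m₃ = 432.0000/4 = 108.00000
m₂^(3/2) = 28.25000^(1.5) = 150.15081
g_1 = m₃ / m₂^(3/2) = 108.00000 / 150.15081 ≈ 0.719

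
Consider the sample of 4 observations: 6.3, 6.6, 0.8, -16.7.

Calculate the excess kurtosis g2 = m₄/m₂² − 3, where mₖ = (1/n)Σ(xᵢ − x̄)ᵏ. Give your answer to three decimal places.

x̄ = -0.7500
Σ(xᵢ − x̄)² = 360.5300 ⇒ m₂ = 90.13250
Σ(xᵢ − x̄)⁴ = 70115.1730 ⇒ m₄ = 17528.79326
m₂² = 8123.86756
g2 = m₄/m₂² − 3 = 2.15769 − 3 ≈ -0.842

-0.842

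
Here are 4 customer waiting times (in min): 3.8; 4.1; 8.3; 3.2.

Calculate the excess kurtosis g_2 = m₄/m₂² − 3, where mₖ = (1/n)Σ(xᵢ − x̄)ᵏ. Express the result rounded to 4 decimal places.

x̄ = 4.8500
Σ(xᵢ − x̄)² = 16.2900 ⇒ m₂ = 4.07250
Σ(xᵢ − x̄)⁴ = 150.6134 ⇒ m₄ = 37.65336
m₂² = 16.58526
g_2 = m₄/m₂² − 3 = 2.27029 − 3 ≈ -0.7297

-0.7297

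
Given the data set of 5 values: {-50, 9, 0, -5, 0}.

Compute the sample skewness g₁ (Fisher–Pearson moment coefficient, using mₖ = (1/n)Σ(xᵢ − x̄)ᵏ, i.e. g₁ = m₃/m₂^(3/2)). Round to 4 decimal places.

-1.3212

x̄ = (-50 + 9 + 0 - 5 + 0) / 5 = -9.2000
deviations (xᵢ − x̄): -40.8000, 18.2000, 9.2000, 4.2000, 9.2000
Σ(xᵢ − x̄)² = 2182.8000 ⇒ m₂ = 2182.8000/5 = 436.56000
Σ(xᵢ − x̄)³ = -60257.2800 ⇒ m₃ = -60257.2800/5 = -12051.45600
m₂^(3/2) = 436.56000^(1.5) = 9121.49262
g₁ = m₃ / m₂^(3/2) = -12051.45600 / 9121.49262 ≈ -1.3212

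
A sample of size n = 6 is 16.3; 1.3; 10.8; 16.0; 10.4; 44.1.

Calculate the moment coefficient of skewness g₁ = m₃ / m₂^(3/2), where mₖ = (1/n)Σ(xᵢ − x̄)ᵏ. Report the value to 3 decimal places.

1.213

x̄ = (16.3 + 1.3 + 10.8 + 16.0 + 10.4 + 44.1) / 6 = 16.4833
deviations (xᵢ − x̄): -0.1833, -15.1833, -5.6833, -0.4833, -6.0833, 27.6167
Σ(xᵢ − x̄)² = 1062.7883 ⇒ m₂ = 1062.7883/6 = 177.13139
Σ(xᵢ − x̄)³ = 17153.6004 ⇒ m₃ = 17153.6004/6 = 2858.93341
m₂^(3/2) = 177.13139^(1.5) = 2357.45435
g₁ = m₃ / m₂^(3/2) = 2858.93341 / 2357.45435 ≈ 1.213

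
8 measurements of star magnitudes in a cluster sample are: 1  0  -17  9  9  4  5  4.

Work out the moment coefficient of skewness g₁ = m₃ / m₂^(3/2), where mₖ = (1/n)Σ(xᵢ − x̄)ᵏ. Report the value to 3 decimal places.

x̄ = (1 + 0 - 17 + 9 + 9 + 4 + 5 + 4) / 8 = 1.8750
deviations (xᵢ − x̄): -0.8750, -1.8750, -18.8750, 7.1250, 7.1250, 2.1250, 3.1250, 2.1250
Σ(xᵢ − x̄)² = 480.8750 ⇒ m₂ = 480.8750/8 = 60.10938
Σ(xᵢ − x̄)³ = -5958.6563 ⇒ m₃ = -5958.6563/8 = -744.83203
m₂^(3/2) = 60.10938^(1.5) = 466.02940
g₁ = m₃ / m₂^(3/2) = -744.83203 / 466.02940 ≈ -1.598

-1.598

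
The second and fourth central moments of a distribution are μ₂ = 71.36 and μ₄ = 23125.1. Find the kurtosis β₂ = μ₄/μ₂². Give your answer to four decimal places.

4.5412

μ₂² = 71.36² = 5092.24960
μ₄/μ₂² = 23125.1 / 5092.24960 = 4.54123
β₂ ≈ 4.5412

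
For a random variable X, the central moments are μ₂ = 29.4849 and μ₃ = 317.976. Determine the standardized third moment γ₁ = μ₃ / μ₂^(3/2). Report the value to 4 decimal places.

σ = √μ₂ = √29.4849 = 5.43000
σ³ = μ₂^(3/2) = 160.10301
γ₁ = μ₃/σ³ = 317.976 / 160.10301 ≈ 1.9861

1.9861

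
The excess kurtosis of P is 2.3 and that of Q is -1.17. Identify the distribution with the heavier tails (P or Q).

P

Higher excess kurtosis ⇒ heavier tails relative to the normal distribution.
2.3 vs -1.17: the larger is 2.3, so P has heavier tails. (P is leptokurtic — heavier-than-normal tails; the other is platykurtic.)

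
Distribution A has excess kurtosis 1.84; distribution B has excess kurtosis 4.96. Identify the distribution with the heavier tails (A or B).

Higher excess kurtosis ⇒ heavier tails relative to the normal distribution.
1.84 vs 4.96: the larger is 4.96, so B has heavier tails.

B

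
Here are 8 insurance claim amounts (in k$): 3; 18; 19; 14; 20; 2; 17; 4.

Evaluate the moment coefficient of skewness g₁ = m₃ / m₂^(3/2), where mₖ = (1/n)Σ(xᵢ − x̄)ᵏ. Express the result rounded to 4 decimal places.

-0.3889

x̄ = (3 + 18 + 19 + 14 + 20 + 2 + 17 + 4) / 8 = 12.1250
deviations (xᵢ − x̄): -9.1250, 5.8750, 6.8750, 1.8750, 7.8750, -10.1250, 4.8750, -8.1250
Σ(xᵢ − x̄)² = 422.8750 ⇒ m₂ = 422.8750/8 = 52.85938
Σ(xᵢ − x̄)³ = -1195.5938 ⇒ m₃ = -1195.5938/8 = -149.44922
m₂^(3/2) = 52.85938^(1.5) = 384.31120
g₁ = m₃ / m₂^(3/2) = -149.44922 / 384.31120 ≈ -0.3889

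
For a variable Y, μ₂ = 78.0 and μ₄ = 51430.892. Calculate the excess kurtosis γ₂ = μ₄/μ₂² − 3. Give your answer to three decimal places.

5.453

μ₂² = 78.0² = 6084.00000
μ₄/μ₂² = 51430.892 / 6084.00000 = 8.45347
γ₂ = 8.45347 − 3 ≈ 5.453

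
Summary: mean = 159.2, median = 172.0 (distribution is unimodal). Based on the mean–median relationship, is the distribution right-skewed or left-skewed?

left-skewed

mean − median = 159.2 − 172.0 = -12.8
mean < median ⇒ the longer tail is on the left ⇒ left-skewed (negatively skewed).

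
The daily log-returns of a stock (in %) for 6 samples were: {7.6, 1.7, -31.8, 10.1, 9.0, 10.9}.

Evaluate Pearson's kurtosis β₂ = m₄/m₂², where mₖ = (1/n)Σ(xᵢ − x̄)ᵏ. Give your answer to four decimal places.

x̄ = 1.2500
Σ(xᵢ − x̄)² = 1364.3350 ⇒ m₂ = 227.38917
Σ(xᵢ − x̄)⁴ = 1213164.4144 ⇒ m₄ = 202194.06907
m₂² = 51705.83312
β₂ = m₄/m₂² = 202194.06907 / 51705.83312 ≈ 3.9105

3.9105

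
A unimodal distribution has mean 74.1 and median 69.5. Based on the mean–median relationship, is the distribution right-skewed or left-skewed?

mean − median = 74.1 − 69.5 = 4.6
mean > median ⇒ the longer tail is on the right ⇒ right-skewed (positively skewed).

right-skewed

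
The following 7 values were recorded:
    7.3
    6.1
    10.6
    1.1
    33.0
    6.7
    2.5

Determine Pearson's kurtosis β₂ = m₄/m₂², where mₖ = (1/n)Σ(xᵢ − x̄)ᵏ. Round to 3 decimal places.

4.424

x̄ = 9.6143
Σ(xᵢ − x̄)² = 697.1686 ⇒ m₂ = 99.59551
Σ(xᵢ − x̄)⁴ = 307161.6733 ⇒ m₄ = 43880.23905
m₂² = 9919.26565
β₂ = m₄/m₂² = 43880.23905 / 9919.26565 ≈ 4.424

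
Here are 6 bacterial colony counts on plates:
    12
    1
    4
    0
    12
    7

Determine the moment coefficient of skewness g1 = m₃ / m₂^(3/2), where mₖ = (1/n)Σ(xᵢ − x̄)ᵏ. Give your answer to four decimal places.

x̄ = (12 + 1 + 4 + 0 + 12 + 7) / 6 = 6.0000
deviations (xᵢ − x̄): 6.0000, -5.0000, -2.0000, -6.0000, 6.0000, 1.0000
Σ(xᵢ − x̄)² = 138.0000 ⇒ m₂ = 138.0000/6 = 23.00000
Σ(xᵢ − x̄)³ = 84.0000 ⇒ m₃ = 84.0000/6 = 14.00000
m₂^(3/2) = 23.00000^(1.5) = 110.30413
g1 = m₃ / m₂^(3/2) = 14.00000 / 110.30413 ≈ 0.1269

0.1269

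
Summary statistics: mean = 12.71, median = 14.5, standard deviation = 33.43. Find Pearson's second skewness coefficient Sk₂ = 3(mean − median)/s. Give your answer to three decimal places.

Sk₂ = 3(12.71 − 14.5) / 33.43 = 3 × -1.7900 / 33.43
    = -5.3700 / 33.43 ≈ -0.161

-0.161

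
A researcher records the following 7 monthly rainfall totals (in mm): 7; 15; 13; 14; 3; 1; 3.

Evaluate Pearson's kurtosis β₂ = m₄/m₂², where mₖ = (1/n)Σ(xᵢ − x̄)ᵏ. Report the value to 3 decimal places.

x̄ = 8.0000
Σ(xᵢ − x̄)² = 210.0000 ⇒ m₂ = 30.00000
Σ(xᵢ − x̄)⁴ = 7974.0000 ⇒ m₄ = 1139.14286
m₂² = 900.00000
β₂ = m₄/m₂² = 1139.14286 / 900.00000 ≈ 1.266

1.266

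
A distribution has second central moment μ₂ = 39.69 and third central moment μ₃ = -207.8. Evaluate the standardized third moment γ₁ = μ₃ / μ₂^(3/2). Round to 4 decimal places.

-0.8310

σ = √μ₂ = √39.69 = 6.30000
σ³ = μ₂^(3/2) = 250.04700
γ₁ = μ₃/σ³ = -207.8 / 250.04700 ≈ -0.8310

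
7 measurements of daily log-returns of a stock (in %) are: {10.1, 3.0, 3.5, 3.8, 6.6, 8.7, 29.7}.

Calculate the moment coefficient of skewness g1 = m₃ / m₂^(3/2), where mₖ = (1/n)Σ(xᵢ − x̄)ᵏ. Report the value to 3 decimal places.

1.699

x̄ = (10.1 + 3.0 + 3.5 + 3.8 + 6.6 + 8.7 + 29.7) / 7 = 9.3429
deviations (xᵢ − x̄): 0.7571, -6.3429, -5.8429, -5.5429, -2.7429, -0.6429, 20.3571
Σ(xᵢ − x̄)² = 528.0171 ⇒ m₂ = 528.0171/7 = 75.43102
Σ(xᵢ − x̄)³ = 7790.8545 ⇒ m₃ = 7790.8545/7 = 1112.97922
m₂^(3/2) = 75.43102^(1.5) = 655.12621
g1 = m₃ / m₂^(3/2) = 1112.97922 / 655.12621 ≈ 1.699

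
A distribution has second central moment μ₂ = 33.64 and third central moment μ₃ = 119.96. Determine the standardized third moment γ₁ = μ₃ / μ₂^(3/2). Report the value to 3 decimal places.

0.615

σ = √μ₂ = √33.64 = 5.80000
σ³ = μ₂^(3/2) = 195.11200
γ₁ = μ₃/σ³ = 119.96 / 195.11200 ≈ 0.615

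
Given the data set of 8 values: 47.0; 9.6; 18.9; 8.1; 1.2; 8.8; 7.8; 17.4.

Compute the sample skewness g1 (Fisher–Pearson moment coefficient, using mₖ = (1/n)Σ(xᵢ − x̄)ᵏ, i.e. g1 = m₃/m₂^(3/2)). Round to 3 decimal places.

x̄ = (47.0 + 9.6 + 18.9 + 8.1 + 1.2 + 8.8 + 7.8 + 17.4) / 8 = 14.8500
deviations (xᵢ − x̄): 32.1500, -5.2500, 4.0500, -6.7500, -13.6500, -6.0500, -7.0500, 2.5500
Σ(xᵢ − x̄)² = 1402.2800 ⇒ m₂ = 1402.2800/8 = 175.28500
Σ(xᵢ − x̄)³ = 29746.5750 ⇒ m₃ = 29746.5750/8 = 3718.32187
m₂^(3/2) = 175.28500^(1.5) = 2320.68999
g1 = m₃ / m₂^(3/2) = 3718.32187 / 2320.68999 ≈ 1.602

1.602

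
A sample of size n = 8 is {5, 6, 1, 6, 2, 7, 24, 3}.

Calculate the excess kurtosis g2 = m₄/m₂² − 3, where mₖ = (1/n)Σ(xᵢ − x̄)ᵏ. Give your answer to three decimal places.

2.237

x̄ = 6.7500
Σ(xᵢ − x̄)² = 371.5000 ⇒ m₂ = 46.43750
Σ(xᵢ − x̄)⁴ = 90353.4063 ⇒ m₄ = 11294.17578
m₂² = 2156.44141
g2 = m₄/m₂² − 3 = 5.23741 − 3 ≈ 2.237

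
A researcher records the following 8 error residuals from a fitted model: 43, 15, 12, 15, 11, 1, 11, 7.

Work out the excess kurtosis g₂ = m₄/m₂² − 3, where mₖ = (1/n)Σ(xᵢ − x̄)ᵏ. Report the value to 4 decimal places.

x̄ = 14.3750
Σ(xᵢ − x̄)² = 1081.8750 ⇒ m₂ = 135.23438
Σ(xᵢ − x̄)⁴ = 706652.8066 ⇒ m₄ = 88331.60083
m₂² = 18288.33618
g₂ = m₄/m₂² − 3 = 4.82994 − 3 ≈ 1.8299

1.8299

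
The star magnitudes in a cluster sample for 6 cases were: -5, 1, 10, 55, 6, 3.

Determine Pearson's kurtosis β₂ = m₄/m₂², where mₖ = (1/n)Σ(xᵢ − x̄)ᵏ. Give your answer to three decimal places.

3.840

x̄ = 11.6667
Σ(xᵢ − x̄)² = 2379.3333 ⇒ m₂ = 396.55556
Σ(xᵢ − x̄)⁴ = 3622835.7778 ⇒ m₄ = 603805.96296
m₂² = 157256.30864
β₂ = m₄/m₂² = 603805.96296 / 157256.30864 ≈ 3.840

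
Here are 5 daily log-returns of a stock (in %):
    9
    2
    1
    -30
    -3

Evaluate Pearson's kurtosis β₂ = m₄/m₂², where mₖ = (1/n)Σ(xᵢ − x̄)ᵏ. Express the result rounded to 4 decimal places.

x̄ = -4.2000
Σ(xᵢ − x̄)² = 906.8000 ⇒ m₂ = 181.36000
Σ(xᵢ − x̄)⁴ = 475647.0560 ⇒ m₄ = 95129.41120
m₂² = 32891.44960
β₂ = m₄/m₂² = 95129.41120 / 32891.44960 ≈ 2.8922

2.8922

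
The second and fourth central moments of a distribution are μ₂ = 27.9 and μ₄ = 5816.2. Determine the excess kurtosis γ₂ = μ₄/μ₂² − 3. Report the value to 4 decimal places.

4.4719

μ₂² = 27.9² = 778.41000
μ₄/μ₂² = 5816.2 / 778.41000 = 7.47190
γ₂ = 7.47190 − 3 ≈ 4.4719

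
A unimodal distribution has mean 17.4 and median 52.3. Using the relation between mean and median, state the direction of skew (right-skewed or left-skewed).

mean − median = 17.4 − 52.3 = -34.9
mean < median ⇒ the longer tail is on the left ⇒ left-skewed (negatively skewed).

left-skewed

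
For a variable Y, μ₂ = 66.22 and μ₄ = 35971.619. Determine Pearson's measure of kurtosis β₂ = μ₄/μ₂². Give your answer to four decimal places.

μ₂² = 66.22² = 4385.08840
μ₄/μ₂² = 35971.619 / 4385.08840 = 8.20317
β₂ ≈ 8.2032

8.2032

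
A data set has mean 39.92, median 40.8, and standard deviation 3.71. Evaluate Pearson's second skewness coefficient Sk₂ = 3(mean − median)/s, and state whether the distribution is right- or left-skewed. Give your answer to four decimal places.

Sk₂ = 3(39.92 − 40.8) / 3.71 = 3 × -0.8800 / 3.71
    = -2.6400 / 3.71 ≈ -0.7116
Sk₂ < 0 ⇒ mean < median ⇒ left-skewed (negative skew).

-0.7116, left-skewed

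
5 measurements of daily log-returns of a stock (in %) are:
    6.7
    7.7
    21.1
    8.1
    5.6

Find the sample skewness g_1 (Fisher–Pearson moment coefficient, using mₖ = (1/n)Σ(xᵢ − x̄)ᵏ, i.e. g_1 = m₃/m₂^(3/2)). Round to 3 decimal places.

x̄ = (6.7 + 7.7 + 21.1 + 8.1 + 5.6) / 5 = 9.8400
deviations (xᵢ − x̄): -3.1400, -2.1400, 11.2600, -1.7400, -4.2400
Σ(xᵢ − x̄)² = 162.2320 ⇒ m₂ = 162.2320/5 = 32.44640
Σ(xᵢ − x̄)³ = 1305.3758 ⇒ m₃ = 1305.3758/5 = 261.07517
m₂^(3/2) = 32.44640^(1.5) = 184.82035
g_1 = m₃ / m₂^(3/2) = 261.07517 / 184.82035 ≈ 1.413

1.413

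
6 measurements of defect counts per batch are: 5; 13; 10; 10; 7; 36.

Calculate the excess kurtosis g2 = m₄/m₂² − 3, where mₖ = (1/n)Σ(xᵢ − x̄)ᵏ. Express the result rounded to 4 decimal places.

x̄ = 13.5000
Σ(xᵢ − x̄)² = 645.5000 ⇒ m₂ = 107.58333
Σ(xᵢ − x̄)⁴ = 263594.3750 ⇒ m₄ = 43932.39583
m₂² = 11574.17361
g2 = m₄/m₂² − 3 = 3.79573 − 3 ≈ 0.7957

0.7957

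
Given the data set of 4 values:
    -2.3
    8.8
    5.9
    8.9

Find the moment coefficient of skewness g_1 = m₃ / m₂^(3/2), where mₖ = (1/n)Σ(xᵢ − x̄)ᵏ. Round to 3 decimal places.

-0.935

x̄ = (-2.3 + 8.8 + 5.9 + 8.9) / 4 = 5.3250
deviations (xᵢ − x̄): -7.6250, 3.4750, 0.5750, 3.5750
Σ(xᵢ − x̄)² = 83.3275 ⇒ m₂ = 83.3275/4 = 20.83188
Σ(xᵢ − x̄)³ = -355.4786 ⇒ m₃ = -355.4786/4 = -88.86966
m₂^(3/2) = 20.83188^(1.5) = 95.08074
g_1 = m₃ / m₂^(3/2) = -88.86966 / 95.08074 ≈ -0.935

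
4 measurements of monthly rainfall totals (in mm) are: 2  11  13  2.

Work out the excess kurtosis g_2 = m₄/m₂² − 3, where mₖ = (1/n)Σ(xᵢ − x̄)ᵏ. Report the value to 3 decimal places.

-1.923

x̄ = 7.0000
Σ(xᵢ − x̄)² = 102.0000 ⇒ m₂ = 25.50000
Σ(xᵢ − x̄)⁴ = 2802.0000 ⇒ m₄ = 700.50000
m₂² = 650.25000
g_2 = m₄/m₂² − 3 = 1.07728 − 3 ≈ -1.923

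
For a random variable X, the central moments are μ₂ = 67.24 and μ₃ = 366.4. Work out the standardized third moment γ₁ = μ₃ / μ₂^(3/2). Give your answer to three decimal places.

σ = √μ₂ = √67.24 = 8.20000
σ³ = μ₂^(3/2) = 551.36800
γ₁ = μ₃/σ³ = 366.4 / 551.36800 ≈ 0.665

0.665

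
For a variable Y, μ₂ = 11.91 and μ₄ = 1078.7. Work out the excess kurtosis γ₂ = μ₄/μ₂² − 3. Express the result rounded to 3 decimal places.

4.605

μ₂² = 11.91² = 141.84810
μ₄/μ₂² = 1078.7 / 141.84810 = 7.60461
γ₂ = 7.60461 − 3 ≈ 4.605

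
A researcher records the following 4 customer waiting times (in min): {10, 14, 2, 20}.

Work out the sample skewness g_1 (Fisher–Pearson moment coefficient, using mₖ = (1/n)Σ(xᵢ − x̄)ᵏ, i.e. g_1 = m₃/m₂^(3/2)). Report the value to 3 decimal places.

-0.207

x̄ = (10 + 14 + 2 + 20) / 4 = 11.5000
deviations (xᵢ − x̄): -1.5000, 2.5000, -9.5000, 8.5000
Σ(xᵢ − x̄)² = 171.0000 ⇒ m₂ = 171.0000/4 = 42.75000
Σ(xᵢ − x̄)³ = -231.0000 ⇒ m₃ = -231.0000/4 = -57.75000
m₂^(3/2) = 42.75000^(1.5) = 279.51439
g_1 = m₃ / m₂^(3/2) = -57.75000 / 279.51439 ≈ -0.207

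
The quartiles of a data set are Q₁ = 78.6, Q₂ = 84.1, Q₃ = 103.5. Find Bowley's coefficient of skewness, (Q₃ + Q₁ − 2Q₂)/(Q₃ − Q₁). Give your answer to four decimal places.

0.5582

numerator: Q₃ + Q₁ − 2Q₂ = 103.5 + 78.6 − 2×84.1 = 13.9000
denominator: Q₃ − Q₁ = 103.5 − 78.6 = 24.9000
Bowley skewness = 13.9000 / 24.9000 ≈ 0.5582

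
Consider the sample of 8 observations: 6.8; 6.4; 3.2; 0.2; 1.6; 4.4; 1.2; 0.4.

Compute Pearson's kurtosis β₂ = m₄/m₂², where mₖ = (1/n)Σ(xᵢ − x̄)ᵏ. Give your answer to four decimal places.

x̄ = 3.0250
Σ(xᵢ − x̄)² = 47.7950 ⇒ m₂ = 5.97438
Σ(xᵢ − x̄)⁴ = 462.7896 ⇒ m₄ = 57.84871
m₂² = 35.69316
β₂ = m₄/m₂² = 57.84871 / 35.69316 ≈ 1.6207

1.6207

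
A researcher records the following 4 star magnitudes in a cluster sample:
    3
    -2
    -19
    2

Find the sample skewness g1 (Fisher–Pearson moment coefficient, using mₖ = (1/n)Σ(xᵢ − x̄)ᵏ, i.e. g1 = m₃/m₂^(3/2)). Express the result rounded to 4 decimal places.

x̄ = (3 - 2 - 19 + 2) / 4 = -4.0000
deviations (xᵢ − x̄): 7.0000, 2.0000, -15.0000, 6.0000
Σ(xᵢ − x̄)² = 314.0000 ⇒ m₂ = 314.0000/4 = 78.50000
Σ(xᵢ − x̄)³ = -2808.0000 ⇒ m₃ = -2808.0000/4 = -702.00000
m₂^(3/2) = 78.50000^(1.5) = 695.51177
g1 = m₃ / m₂^(3/2) = -702.00000 / 695.51177 ≈ -1.0093

-1.0093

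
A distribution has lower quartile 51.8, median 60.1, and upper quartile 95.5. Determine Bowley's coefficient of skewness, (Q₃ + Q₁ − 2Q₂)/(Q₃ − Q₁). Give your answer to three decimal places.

0.620

numerator: Q₃ + Q₁ − 2Q₂ = 95.5 + 51.8 − 2×60.1 = 27.1000
denominator: Q₃ − Q₁ = 95.5 − 51.8 = 43.7000
Bowley skewness = 27.1000 / 43.7000 ≈ 0.620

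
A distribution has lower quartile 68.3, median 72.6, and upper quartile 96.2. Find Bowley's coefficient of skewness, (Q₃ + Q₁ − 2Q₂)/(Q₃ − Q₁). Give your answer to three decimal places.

0.692

numerator: Q₃ + Q₁ − 2Q₂ = 96.2 + 68.3 − 2×72.6 = 19.3000
denominator: Q₃ − Q₁ = 96.2 − 68.3 = 27.9000
Bowley skewness = 19.3000 / 27.9000 ≈ 0.692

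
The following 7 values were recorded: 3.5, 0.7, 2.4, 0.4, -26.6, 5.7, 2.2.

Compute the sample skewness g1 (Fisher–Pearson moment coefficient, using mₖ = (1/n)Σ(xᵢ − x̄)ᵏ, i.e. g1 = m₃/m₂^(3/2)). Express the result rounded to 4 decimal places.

x̄ = (3.5 + 0.7 + 2.4 + 0.4 - 26.6 + 5.7 + 2.2) / 7 = -1.6714
deviations (xᵢ − x̄): 5.1714, 2.3714, 4.0714, 2.0714, -24.9286, 7.3714, 3.8714
Σ(xᵢ − x̄)² = 743.9943 ⇒ m₂ = 743.9943/7 = 106.28490
Σ(xᵢ − x̄)³ = -14804.8631 ⇒ m₃ = -14804.8631/7 = -2114.98044
m₂^(3/2) = 106.28490^(1.5) = 1095.73956
g1 = m₃ / m₂^(3/2) = -2114.98044 / 1095.73956 ≈ -1.9302

-1.9302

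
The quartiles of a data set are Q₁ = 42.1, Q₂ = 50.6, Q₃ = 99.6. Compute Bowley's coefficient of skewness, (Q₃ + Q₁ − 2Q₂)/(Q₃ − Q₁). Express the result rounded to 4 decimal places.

numerator: Q₃ + Q₁ − 2Q₂ = 99.6 + 42.1 − 2×50.6 = 40.5000
denominator: Q₃ − Q₁ = 99.6 − 42.1 = 57.5000
Bowley skewness = 40.5000 / 57.5000 ≈ 0.7043

0.7043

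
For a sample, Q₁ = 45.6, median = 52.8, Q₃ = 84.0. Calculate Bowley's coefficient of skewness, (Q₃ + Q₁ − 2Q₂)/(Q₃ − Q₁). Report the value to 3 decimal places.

numerator: Q₃ + Q₁ − 2Q₂ = 84.0 + 45.6 − 2×52.8 = 24.0000
denominator: Q₃ − Q₁ = 84.0 − 45.6 = 38.4000
Bowley skewness = 24.0000 / 38.4000 ≈ 0.625

0.625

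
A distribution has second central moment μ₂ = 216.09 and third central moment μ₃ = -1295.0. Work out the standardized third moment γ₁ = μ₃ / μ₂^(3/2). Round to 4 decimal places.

-0.4077

σ = √μ₂ = √216.09 = 14.70000
σ³ = μ₂^(3/2) = 3176.52300
γ₁ = μ₃/σ³ = -1295.0 / 3176.52300 ≈ -0.4077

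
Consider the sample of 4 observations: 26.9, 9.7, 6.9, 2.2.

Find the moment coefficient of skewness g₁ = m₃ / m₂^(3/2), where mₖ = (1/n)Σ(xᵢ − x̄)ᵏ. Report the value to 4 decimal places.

x̄ = (26.9 + 9.7 + 6.9 + 2.2) / 4 = 11.4250
deviations (xᵢ − x̄): 15.4750, -1.7250, -4.5250, -9.2250
Σ(xᵢ − x̄)² = 348.0275 ⇒ m₂ = 348.0275/4 = 87.00687
Σ(xᵢ − x̄)³ = 2823.0469 ⇒ m₃ = 2823.0469/4 = 705.76172
m₂^(3/2) = 87.00687^(1.5) = 811.57817
g₁ = m₃ / m₂^(3/2) = 705.76172 / 811.57817 ≈ 0.8696

0.8696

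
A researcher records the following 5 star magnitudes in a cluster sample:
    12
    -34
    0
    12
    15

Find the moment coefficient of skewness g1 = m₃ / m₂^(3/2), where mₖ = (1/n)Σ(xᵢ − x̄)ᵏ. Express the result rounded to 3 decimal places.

-1.234

x̄ = (12 - 34 + 0 + 12 + 15) / 5 = 1.0000
deviations (xᵢ − x̄): 11.0000, -35.0000, -1.0000, 11.0000, 14.0000
Σ(xᵢ − x̄)² = 1664.0000 ⇒ m₂ = 1664.0000/5 = 332.80000
Σ(xᵢ − x̄)³ = -37470.0000 ⇒ m₃ = -37470.0000/5 = -7494.00000
m₂^(3/2) = 332.80000^(1.5) = 6071.20610
g1 = m₃ / m₂^(3/2) = -7494.00000 / 6071.20610 ≈ -1.234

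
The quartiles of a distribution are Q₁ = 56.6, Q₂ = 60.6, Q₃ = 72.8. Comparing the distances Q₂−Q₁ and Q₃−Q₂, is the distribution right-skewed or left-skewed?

right-skewed

Q₂ − Q₁ = 4.0;  Q₃ − Q₂ = 12.2
Q₃ − Q₂ > Q₂ − Q₁ ⇒ the upper half is more spread out ⇒ right-skewed.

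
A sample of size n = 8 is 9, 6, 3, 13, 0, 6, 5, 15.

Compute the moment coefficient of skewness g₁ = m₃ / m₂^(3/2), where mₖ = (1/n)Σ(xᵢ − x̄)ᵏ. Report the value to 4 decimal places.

0.3099

x̄ = (9 + 6 + 3 + 13 + 0 + 6 + 5 + 15) / 8 = 7.1250
deviations (xᵢ − x̄): 1.8750, -1.1250, -4.1250, 5.8750, -7.1250, -1.1250, -2.1250, 7.8750
Σ(xᵢ − x̄)² = 174.8750 ⇒ m₂ = 174.8750/8 = 21.85938
Σ(xᵢ − x̄)³ = 253.4063 ⇒ m₃ = 253.4063/8 = 31.67578
m₂^(3/2) = 21.85938^(1.5) = 102.20134
g₁ = m₃ / m₂^(3/2) = 31.67578 / 102.20134 ≈ 0.3099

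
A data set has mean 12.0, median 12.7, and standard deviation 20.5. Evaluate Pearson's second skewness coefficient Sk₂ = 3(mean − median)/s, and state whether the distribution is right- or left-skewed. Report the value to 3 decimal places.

-0.102, left-skewed

Sk₂ = 3(12.0 − 12.7) / 20.5 = 3 × -0.7000 / 20.5
    = -2.1000 / 20.5 ≈ -0.102
Sk₂ < 0 ⇒ mean < median ⇒ left-skewed (negative skew).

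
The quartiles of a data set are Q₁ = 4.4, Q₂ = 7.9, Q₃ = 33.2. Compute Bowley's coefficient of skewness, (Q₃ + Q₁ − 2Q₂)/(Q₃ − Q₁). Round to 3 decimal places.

numerator: Q₃ + Q₁ − 2Q₂ = 33.2 + 4.4 − 2×7.9 = 21.8000
denominator: Q₃ − Q₁ = 33.2 − 4.4 = 28.8000
Bowley skewness = 21.8000 / 28.8000 ≈ 0.757

0.757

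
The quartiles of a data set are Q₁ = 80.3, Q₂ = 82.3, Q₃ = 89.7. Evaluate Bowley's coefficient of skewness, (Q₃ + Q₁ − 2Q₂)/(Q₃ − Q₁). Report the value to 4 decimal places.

0.5745

numerator: Q₃ + Q₁ − 2Q₂ = 89.7 + 80.3 − 2×82.3 = 5.4000
denominator: Q₃ − Q₁ = 89.7 − 80.3 = 9.4000
Bowley skewness = 5.4000 / 9.4000 ≈ 0.5745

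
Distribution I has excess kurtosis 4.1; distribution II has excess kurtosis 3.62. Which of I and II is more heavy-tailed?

Higher excess kurtosis ⇒ heavier tails relative to the normal distribution.
4.1 vs 3.62: the larger is 4.1, so I has heavier tails.

I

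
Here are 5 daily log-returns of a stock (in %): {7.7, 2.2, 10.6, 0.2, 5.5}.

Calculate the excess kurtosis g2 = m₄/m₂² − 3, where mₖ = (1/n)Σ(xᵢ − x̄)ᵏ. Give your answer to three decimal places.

x̄ = 5.2400
Σ(xᵢ − x̄)² = 69.4920 ⇒ m₂ = 13.89840
Σ(xᵢ − x̄)⁴ = 1592.6648 ⇒ m₄ = 318.53296
m₂² = 193.16552
g2 = m₄/m₂² − 3 = 1.64902 − 3 ≈ -1.351

-1.351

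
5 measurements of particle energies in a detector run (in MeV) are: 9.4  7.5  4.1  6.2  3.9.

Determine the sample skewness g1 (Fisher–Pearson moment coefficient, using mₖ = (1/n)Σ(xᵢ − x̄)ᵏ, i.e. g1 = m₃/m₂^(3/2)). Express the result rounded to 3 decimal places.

0.272

x̄ = (9.4 + 7.5 + 4.1 + 6.2 + 3.9) / 5 = 6.2200
deviations (xᵢ − x̄): 3.1800, 1.2800, -2.1200, -0.0200, -2.3200
Σ(xᵢ − x̄)² = 21.6280 ⇒ m₂ = 21.6280/5 = 4.32560
Σ(xᵢ − x̄)³ = 12.2393 ⇒ m₃ = 12.2393/5 = 2.44786
m₂^(3/2) = 4.32560^(1.5) = 8.99642
g1 = m₃ / m₂^(3/2) = 2.44786 / 8.99642 ≈ 0.272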